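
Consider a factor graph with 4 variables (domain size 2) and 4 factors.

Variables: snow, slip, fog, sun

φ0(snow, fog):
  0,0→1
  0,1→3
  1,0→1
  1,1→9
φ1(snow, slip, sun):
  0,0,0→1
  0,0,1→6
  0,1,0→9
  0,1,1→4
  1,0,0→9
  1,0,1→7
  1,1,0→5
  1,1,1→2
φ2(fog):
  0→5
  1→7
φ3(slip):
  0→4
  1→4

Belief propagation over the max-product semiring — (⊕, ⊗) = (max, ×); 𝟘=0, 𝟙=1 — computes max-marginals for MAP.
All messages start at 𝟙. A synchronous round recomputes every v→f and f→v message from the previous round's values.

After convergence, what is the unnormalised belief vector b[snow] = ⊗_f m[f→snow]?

init: all messages = 𝟙 over 2 values
r1 m[φ0→snow] = [3, 9]
r1 m[φ0→fog] = [1, 9]
r1 m[φ1→snow] = [9, 9]
r1 m[φ1→slip] = [9, 9]
r1 m[φ1→sun] = [9, 7]
r1 m[φ2→fog] = [5, 7]
r1 m[φ3→slip] = [4, 4]
r1 m[snow→φ0] = [1, 1]
r1 m[snow→φ1] = [1, 1]
r1 m[slip→φ1] = [1, 1]
r1 m[slip→φ3] = [1, 1]
r1 m[fog→φ0] = [1, 1]
r1 m[fog→φ2] = [1, 1]
r1 m[sun→φ1] = [1, 1]
r2 m[φ0→snow] = [3, 9]
r2 m[φ0→fog] = [1, 9]
r2 m[φ1→snow] = [9, 9]
r2 m[φ1→slip] = [9, 9]
r2 m[φ1→sun] = [9, 7]
r2 m[φ2→fog] = [5, 7]
r2 m[φ3→slip] = [4, 4]
r2 m[snow→φ0] = [9, 9]
r2 m[snow→φ1] = [3, 9]
r2 m[slip→φ1] = [4, 4]
r2 m[slip→φ3] = [9, 9]
r2 m[fog→φ0] = [5, 7]
r2 m[fog→φ2] = [1, 9]
r2 m[sun→φ1] = [1, 1]
r3 m[φ0→snow] = [21, 63]
r3 m[φ0→fog] = [9, 81]
r3 m[φ1→snow] = [36, 36]
r3 m[φ1→slip] = [81, 45]
r3 m[φ1→sun] = [324, 252]
r3 m[φ2→fog] = [5, 7]
r3 m[φ3→slip] = [4, 4]
r3 m[snow→φ0] = [9, 9]
r3 m[snow→φ1] = [3, 9]
r3 m[slip→φ1] = [4, 4]
r3 m[slip→φ3] = [9, 9]
r3 m[fog→φ0] = [5, 7]
r3 m[fog→φ2] = [1, 9]
r3 m[sun→φ1] = [1, 1]
r4 m[φ0→snow] = [21, 63]
r4 m[φ0→fog] = [9, 81]
r4 m[φ1→snow] = [36, 36]
r4 m[φ1→slip] = [81, 45]
r4 m[φ1→sun] = [324, 252]
r4 m[φ2→fog] = [5, 7]
r4 m[φ3→slip] = [4, 4]
r4 m[snow→φ0] = [36, 36]
r4 m[snow→φ1] = [21, 63]
r4 m[slip→φ1] = [4, 4]
r4 m[slip→φ3] = [81, 45]
r4 m[fog→φ0] = [5, 7]
r4 m[fog→φ2] = [9, 81]
r4 m[sun→φ1] = [1, 1]
r5 m[φ0→snow] = [21, 63]
r5 m[φ0→fog] = [36, 324]
r5 m[φ1→snow] = [36, 36]
r5 m[φ1→slip] = [567, 315]
r5 m[φ1→sun] = [2268, 1764]
r5 m[φ2→fog] = [5, 7]
r5 m[φ3→slip] = [4, 4]
r5 m[snow→φ0] = [36, 36]
r5 m[snow→φ1] = [21, 63]
r5 m[slip→φ1] = [4, 4]
r5 m[slip→φ3] = [81, 45]
r5 m[fog→φ0] = [5, 7]
r5 m[fog→φ2] = [9, 81]
r5 m[sun→φ1] = [1, 1]
r6 m[φ0→snow] = [21, 63]
r6 m[φ0→fog] = [36, 324]
r6 m[φ1→snow] = [36, 36]
r6 m[φ1→slip] = [567, 315]
r6 m[φ1→sun] = [2268, 1764]
r6 m[φ2→fog] = [5, 7]
r6 m[φ3→slip] = [4, 4]
r6 m[snow→φ0] = [36, 36]
r6 m[snow→φ1] = [21, 63]
r6 m[slip→φ1] = [4, 4]
r6 m[slip→φ3] = [567, 315]
r6 m[fog→φ0] = [5, 7]
r6 m[fog→φ2] = [36, 324]
r6 m[sun→φ1] = [1, 1]
r7 m[φ0→snow] = [21, 63]
r7 m[φ0→fog] = [36, 324]
r7 m[φ1→snow] = [36, 36]
r7 m[φ1→slip] = [567, 315]
r7 m[φ1→sun] = [2268, 1764]
r7 m[φ2→fog] = [5, 7]
r7 m[φ3→slip] = [4, 4]
r7 m[snow→φ0] = [36, 36]
r7 m[snow→φ1] = [21, 63]
r7 m[slip→φ1] = [4, 4]
r7 m[slip→φ3] = [567, 315]
r7 m[fog→φ0] = [5, 7]
r7 m[fog→φ2] = [36, 324]
r7 m[sun→φ1] = [1, 1]
fixed point reached at round 7
b[snow] = ⊗ incoming = [756, 2268]

b[snow] = [756, 2268]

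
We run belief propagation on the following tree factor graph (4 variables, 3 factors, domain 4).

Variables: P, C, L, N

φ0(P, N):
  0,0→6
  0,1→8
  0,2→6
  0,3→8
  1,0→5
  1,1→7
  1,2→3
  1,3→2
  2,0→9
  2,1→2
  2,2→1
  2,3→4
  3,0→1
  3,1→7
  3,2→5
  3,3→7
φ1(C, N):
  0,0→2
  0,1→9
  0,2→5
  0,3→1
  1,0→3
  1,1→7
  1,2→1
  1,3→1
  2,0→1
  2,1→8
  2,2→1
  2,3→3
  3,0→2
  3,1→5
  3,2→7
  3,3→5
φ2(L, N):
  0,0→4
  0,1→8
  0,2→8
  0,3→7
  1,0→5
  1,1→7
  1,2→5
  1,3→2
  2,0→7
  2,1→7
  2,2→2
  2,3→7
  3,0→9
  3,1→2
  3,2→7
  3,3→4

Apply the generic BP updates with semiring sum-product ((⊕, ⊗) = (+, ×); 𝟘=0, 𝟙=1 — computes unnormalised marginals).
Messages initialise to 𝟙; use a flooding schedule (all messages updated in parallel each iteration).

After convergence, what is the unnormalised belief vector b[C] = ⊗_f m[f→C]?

b[C] = [8304, 6357, 6723, 8340]

init: all messages = 𝟙 over 4 values
r1 m[φ0→P] = [28, 17, 16, 20]
r1 m[φ0→N] = [21, 24, 15, 21]
r1 m[φ1→C] = [17, 12, 13, 19]
r1 m[φ1→N] = [8, 29, 14, 10]
r1 m[φ2→L] = [27, 19, 23, 22]
r1 m[φ2→N] = [25, 24, 22, 20]
r1 m[P→φ0] = [1, 1, 1, 1]
r1 m[C→φ1] = [1, 1, 1, 1]
r1 m[L→φ2] = [1, 1, 1, 1]
r1 m[N→φ0] = [1, 1, 1, 1]
r1 m[N→φ1] = [1, 1, 1, 1]
r1 m[N→φ2] = [1, 1, 1, 1]
r2 m[φ0→P] = [28, 17, 16, 20]
r2 m[φ0→N] = [21, 24, 15, 21]
r2 m[φ1→C] = [17, 12, 13, 19]
r2 m[φ1→N] = [8, 29, 14, 10]
r2 m[φ2→L] = [27, 19, 23, 22]
r2 m[φ2→N] = [25, 24, 22, 20]
r2 m[P→φ0] = [1, 1, 1, 1]
r2 m[C→φ1] = [1, 1, 1, 1]
r2 m[L→φ2] = [1, 1, 1, 1]
r2 m[N→φ0] = [200, 696, 308, 200]
r2 m[N→φ1] = [525, 576, 330, 420]
r2 m[N→φ2] = [168, 696, 210, 210]
r3 m[φ0→P] = [10216, 7196, 4300, 8012]
r3 m[φ0→N] = [21, 24, 15, 21]
r3 m[φ1→C] = [8304, 6357, 6723, 8340]
r3 m[φ1→N] = [8, 29, 14, 10]
r3 m[φ2→L] = [9390, 7182, 7938, 5214]
r3 m[φ2→N] = [25, 24, 22, 20]
r3 m[P→φ0] = [1, 1, 1, 1]
r3 m[C→φ1] = [1, 1, 1, 1]
r3 m[L→φ2] = [1, 1, 1, 1]
r3 m[N→φ0] = [200, 696, 308, 200]
r3 m[N→φ1] = [525, 576, 330, 420]
r3 m[N→φ2] = [168, 696, 210, 210]
r4 m[φ0→P] = [10216, 7196, 4300, 8012]
r4 m[φ0→N] = [21, 24, 15, 21]
r4 m[φ1→C] = [8304, 6357, 6723, 8340]
r4 m[φ1→N] = [8, 29, 14, 10]
r4 m[φ2→L] = [9390, 7182, 7938, 5214]
r4 m[φ2→N] = [25, 24, 22, 20]
r4 m[P→φ0] = [1, 1, 1, 1]
r4 m[C→φ1] = [1, 1, 1, 1]
r4 m[L→φ2] = [1, 1, 1, 1]
r4 m[N→φ0] = [200, 696, 308, 200]
r4 m[N→φ1] = [525, 576, 330, 420]
r4 m[N→φ2] = [168, 696, 210, 210]
fixed point reached at round 4
b[C] = ⊗ incoming = [8304, 6357, 6723, 8340]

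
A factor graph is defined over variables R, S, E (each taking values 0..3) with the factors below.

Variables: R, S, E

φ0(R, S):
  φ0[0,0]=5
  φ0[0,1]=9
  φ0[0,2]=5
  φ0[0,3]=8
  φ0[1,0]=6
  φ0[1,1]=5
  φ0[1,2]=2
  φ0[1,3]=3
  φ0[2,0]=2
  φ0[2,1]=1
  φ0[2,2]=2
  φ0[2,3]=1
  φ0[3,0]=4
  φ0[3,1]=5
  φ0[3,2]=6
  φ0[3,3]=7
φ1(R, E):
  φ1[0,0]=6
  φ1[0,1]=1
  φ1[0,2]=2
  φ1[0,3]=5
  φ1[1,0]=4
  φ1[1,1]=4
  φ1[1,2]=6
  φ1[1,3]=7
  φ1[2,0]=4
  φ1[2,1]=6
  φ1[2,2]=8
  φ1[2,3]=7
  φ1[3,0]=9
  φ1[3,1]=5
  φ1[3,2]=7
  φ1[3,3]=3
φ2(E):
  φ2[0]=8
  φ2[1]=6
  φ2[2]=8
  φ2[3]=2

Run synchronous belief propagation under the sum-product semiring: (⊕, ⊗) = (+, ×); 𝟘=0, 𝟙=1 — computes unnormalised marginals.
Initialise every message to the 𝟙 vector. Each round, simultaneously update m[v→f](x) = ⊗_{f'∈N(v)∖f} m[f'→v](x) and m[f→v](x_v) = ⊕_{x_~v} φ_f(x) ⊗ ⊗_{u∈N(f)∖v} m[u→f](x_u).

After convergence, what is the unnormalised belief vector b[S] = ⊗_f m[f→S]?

b[S] = [2056, 2276, 1912, 2288]

init: all messages = 𝟙 over 4 values
r1 m[φ0→R] = [27, 16, 6, 22]
r1 m[φ0→S] = [17, 20, 15, 19]
r1 m[φ1→R] = [14, 21, 25, 24]
r1 m[φ1→E] = [23, 16, 23, 22]
r1 m[φ2→E] = [8, 6, 8, 2]
r1 m[R→φ0] = [1, 1, 1, 1]
r1 m[R→φ1] = [1, 1, 1, 1]
r1 m[S→φ0] = [1, 1, 1, 1]
r1 m[E→φ1] = [1, 1, 1, 1]
r1 m[E→φ2] = [1, 1, 1, 1]
r2 m[φ0→R] = [27, 16, 6, 22]
r2 m[φ0→S] = [17, 20, 15, 19]
r2 m[φ1→R] = [14, 21, 25, 24]
r2 m[φ1→E] = [23, 16, 23, 22]
r2 m[φ2→E] = [8, 6, 8, 2]
r2 m[R→φ0] = [14, 21, 25, 24]
r2 m[R→φ1] = [27, 16, 6, 22]
r2 m[S→φ0] = [1, 1, 1, 1]
r2 m[E→φ1] = [8, 6, 8, 2]
r2 m[E→φ2] = [23, 16, 23, 22]
r3 m[φ0→R] = [27, 16, 6, 22]
r3 m[φ0→S] = [342, 376, 306, 368]
r3 m[φ1→R] = [80, 118, 146, 164]
r3 m[φ1→E] = [448, 237, 352, 355]
r3 m[φ2→E] = [8, 6, 8, 2]
r3 m[R→φ0] = [14, 21, 25, 24]
r3 m[R→φ1] = [27, 16, 6, 22]
r3 m[S→φ0] = [1, 1, 1, 1]
r3 m[E→φ1] = [8, 6, 8, 2]
r3 m[E→φ2] = [23, 16, 23, 22]
r4 m[φ0→R] = [27, 16, 6, 22]
r4 m[φ0→S] = [342, 376, 306, 368]
r4 m[φ1→R] = [80, 118, 146, 164]
r4 m[φ1→E] = [448, 237, 352, 355]
r4 m[φ2→E] = [8, 6, 8, 2]
r4 m[R→φ0] = [80, 118, 146, 164]
r4 m[R→φ1] = [27, 16, 6, 22]
r4 m[S→φ0] = [1, 1, 1, 1]
r4 m[E→φ1] = [8, 6, 8, 2]
r4 m[E→φ2] = [448, 237, 352, 355]
r5 m[φ0→R] = [27, 16, 6, 22]
r5 m[φ0→S] = [2056, 2276, 1912, 2288]
r5 m[φ1→R] = [80, 118, 146, 164]
r5 m[φ1→E] = [448, 237, 352, 355]
r5 m[φ2→E] = [8, 6, 8, 2]
r5 m[R→φ0] = [80, 118, 146, 164]
r5 m[R→φ1] = [27, 16, 6, 22]
r5 m[S→φ0] = [1, 1, 1, 1]
r5 m[E→φ1] = [8, 6, 8, 2]
r5 m[E→φ2] = [448, 237, 352, 355]
r6 m[φ0→R] = [27, 16, 6, 22]
r6 m[φ0→S] = [2056, 2276, 1912, 2288]
r6 m[φ1→R] = [80, 118, 146, 164]
r6 m[φ1→E] = [448, 237, 352, 355]
r6 m[φ2→E] = [8, 6, 8, 2]
r6 m[R→φ0] = [80, 118, 146, 164]
r6 m[R→φ1] = [27, 16, 6, 22]
r6 m[S→φ0] = [1, 1, 1, 1]
r6 m[E→φ1] = [8, 6, 8, 2]
r6 m[E→φ2] = [448, 237, 352, 355]
fixed point reached at round 6
b[S] = ⊗ incoming = [2056, 2276, 1912, 2288]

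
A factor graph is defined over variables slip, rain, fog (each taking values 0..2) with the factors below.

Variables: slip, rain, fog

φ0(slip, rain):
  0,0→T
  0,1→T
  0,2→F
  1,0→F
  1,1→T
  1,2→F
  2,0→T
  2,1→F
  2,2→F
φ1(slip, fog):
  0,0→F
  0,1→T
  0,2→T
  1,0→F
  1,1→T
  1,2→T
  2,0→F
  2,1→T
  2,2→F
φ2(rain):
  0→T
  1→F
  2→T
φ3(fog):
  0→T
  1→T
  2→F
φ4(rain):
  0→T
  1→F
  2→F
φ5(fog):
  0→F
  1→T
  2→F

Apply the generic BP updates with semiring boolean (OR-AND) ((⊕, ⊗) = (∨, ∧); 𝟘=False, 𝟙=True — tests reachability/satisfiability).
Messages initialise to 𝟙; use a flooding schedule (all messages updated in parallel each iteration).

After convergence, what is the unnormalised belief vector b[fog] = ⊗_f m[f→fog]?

b[fog] = [F, T, F]

init: all messages = 𝟙 over 3 values
r1 m[φ0→slip] = [T, T, T]
r1 m[φ0→rain] = [T, T, F]
r1 m[φ1→slip] = [T, T, T]
r1 m[φ1→fog] = [F, T, T]
r1 m[φ2→rain] = [T, F, T]
r1 m[φ3→fog] = [T, T, F]
r1 m[φ4→rain] = [T, F, F]
r1 m[φ5→fog] = [F, T, F]
r1 m[slip→φ0] = [T, T, T]
r1 m[slip→φ1] = [T, T, T]
r1 m[rain→φ0] = [T, T, T]
r1 m[rain→φ2] = [T, T, T]
r1 m[rain→φ4] = [T, T, T]
r1 m[fog→φ1] = [T, T, T]
r1 m[fog→φ3] = [T, T, T]
r1 m[fog→φ5] = [T, T, T]
r2 m[φ0→slip] = [T, T, T]
r2 m[φ0→rain] = [T, T, F]
r2 m[φ1→slip] = [T, T, T]
r2 m[φ1→fog] = [F, T, T]
r2 m[φ2→rain] = [T, F, T]
r2 m[φ3→fog] = [T, T, F]
r2 m[φ4→rain] = [T, F, F]
r2 m[φ5→fog] = [F, T, F]
r2 m[slip→φ0] = [T, T, T]
r2 m[slip→φ1] = [T, T, T]
r2 m[rain→φ0] = [T, F, F]
r2 m[rain→φ2] = [T, F, F]
r2 m[rain→φ4] = [T, F, F]
r2 m[fog→φ1] = [F, T, F]
r2 m[fog→φ3] = [F, T, F]
r2 m[fog→φ5] = [F, T, F]
r3 m[φ0→slip] = [T, F, T]
r3 m[φ0→rain] = [T, T, F]
r3 m[φ1→slip] = [T, T, T]
r3 m[φ1→fog] = [F, T, T]
r3 m[φ2→rain] = [T, F, T]
r3 m[φ3→fog] = [T, T, F]
r3 m[φ4→rain] = [T, F, F]
r3 m[φ5→fog] = [F, T, F]
r3 m[slip→φ0] = [T, T, T]
r3 m[slip→φ1] = [T, T, T]
r3 m[rain→φ0] = [T, F, F]
r3 m[rain→φ2] = [T, F, F]
r3 m[rain→φ4] = [T, F, F]
r3 m[fog→φ1] = [F, T, F]
r3 m[fog→φ3] = [F, T, F]
r3 m[fog→φ5] = [F, T, F]
r4 m[φ0→slip] = [T, F, T]
r4 m[φ0→rain] = [T, T, F]
r4 m[φ1→slip] = [T, T, T]
r4 m[φ1→fog] = [F, T, T]
r4 m[φ2→rain] = [T, F, T]
r4 m[φ3→fog] = [T, T, F]
r4 m[φ4→rain] = [T, F, F]
r4 m[φ5→fog] = [F, T, F]
r4 m[slip→φ0] = [T, T, T]
r4 m[slip→φ1] = [T, F, T]
r4 m[rain→φ0] = [T, F, F]
r4 m[rain→φ2] = [T, F, F]
r4 m[rain→φ4] = [T, F, F]
r4 m[fog→φ1] = [F, T, F]
r4 m[fog→φ3] = [F, T, F]
r4 m[fog→φ5] = [F, T, F]
r5 m[φ0→slip] = [T, F, T]
r5 m[φ0→rain] = [T, T, F]
r5 m[φ1→slip] = [T, T, T]
r5 m[φ1→fog] = [F, T, T]
r5 m[φ2→rain] = [T, F, T]
r5 m[φ3→fog] = [T, T, F]
r5 m[φ4→rain] = [T, F, F]
r5 m[φ5→fog] = [F, T, F]
r5 m[slip→φ0] = [T, T, T]
r5 m[slip→φ1] = [T, F, T]
r5 m[rain→φ0] = [T, F, F]
r5 m[rain→φ2] = [T, F, F]
r5 m[rain→φ4] = [T, F, F]
r5 m[fog→φ1] = [F, T, F]
r5 m[fog→φ3] = [F, T, F]
r5 m[fog→φ5] = [F, T, F]
fixed point reached at round 5
b[fog] = ⊗ incoming = [F, T, F]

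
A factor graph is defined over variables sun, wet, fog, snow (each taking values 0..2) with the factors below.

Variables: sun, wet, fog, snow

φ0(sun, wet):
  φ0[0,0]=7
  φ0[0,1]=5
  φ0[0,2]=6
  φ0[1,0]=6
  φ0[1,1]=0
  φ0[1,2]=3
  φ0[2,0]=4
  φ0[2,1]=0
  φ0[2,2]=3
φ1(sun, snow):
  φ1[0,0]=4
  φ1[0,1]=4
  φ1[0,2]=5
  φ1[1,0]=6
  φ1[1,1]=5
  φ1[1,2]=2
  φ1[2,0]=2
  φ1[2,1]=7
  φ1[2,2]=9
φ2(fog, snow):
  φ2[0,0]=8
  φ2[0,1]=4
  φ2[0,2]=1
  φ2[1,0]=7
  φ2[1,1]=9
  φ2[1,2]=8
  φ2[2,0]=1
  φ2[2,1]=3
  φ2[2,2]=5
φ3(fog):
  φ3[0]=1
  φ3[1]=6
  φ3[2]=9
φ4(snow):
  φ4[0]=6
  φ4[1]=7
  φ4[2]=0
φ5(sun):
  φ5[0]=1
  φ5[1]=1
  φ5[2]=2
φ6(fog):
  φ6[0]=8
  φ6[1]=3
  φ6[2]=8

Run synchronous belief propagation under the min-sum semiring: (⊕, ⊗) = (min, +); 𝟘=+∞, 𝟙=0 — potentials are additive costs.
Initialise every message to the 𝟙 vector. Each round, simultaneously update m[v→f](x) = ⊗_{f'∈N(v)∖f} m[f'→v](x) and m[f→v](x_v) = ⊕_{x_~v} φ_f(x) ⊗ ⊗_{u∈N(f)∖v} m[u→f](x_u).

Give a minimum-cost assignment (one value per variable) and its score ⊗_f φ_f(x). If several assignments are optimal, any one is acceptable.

init: all messages = 𝟙 over 3 values
r1 m[φ0→sun] = [5, 0, 0]
r1 m[φ0→wet] = [4, 0, 3]
r1 m[φ1→sun] = [4, 2, 2]
r1 m[φ1→snow] = [2, 4, 2]
r1 m[φ2→fog] = [1, 7, 1]
r1 m[φ2→snow] = [1, 3, 1]
r1 m[φ3→fog] = [1, 6, 9]
r1 m[φ4→snow] = [6, 7, 0]
r1 m[φ5→sun] = [1, 1, 2]
r1 m[φ6→fog] = [8, 3, 8]
r1 m[sun→φ0] = [0, 0, 0]
r1 m[sun→φ1] = [0, 0, 0]
r1 m[sun→φ5] = [0, 0, 0]
r1 m[wet→φ0] = [0, 0, 0]
r1 m[fog→φ2] = [0, 0, 0]
r1 m[fog→φ3] = [0, 0, 0]
r1 m[fog→φ6] = [0, 0, 0]
r1 m[snow→φ1] = [0, 0, 0]
r1 m[snow→φ2] = [0, 0, 0]
r1 m[snow→φ4] = [0, 0, 0]
r2 m[φ0→sun] = [5, 0, 0]
r2 m[φ0→wet] = [4, 0, 3]
r2 m[φ1→sun] = [4, 2, 2]
r2 m[φ1→snow] = [2, 4, 2]
r2 m[φ2→fog] = [1, 7, 1]
r2 m[φ2→snow] = [1, 3, 1]
r2 m[φ3→fog] = [1, 6, 9]
r2 m[φ4→snow] = [6, 7, 0]
r2 m[φ5→sun] = [1, 1, 2]
r2 m[φ6→fog] = [8, 3, 8]
r2 m[sun→φ0] = [5, 3, 4]
r2 m[sun→φ1] = [6, 1, 2]
r2 m[sun→φ5] = [9, 2, 2]
r2 m[wet→φ0] = [0, 0, 0]
r2 m[fog→φ2] = [9, 9, 17]
r2 m[fog→φ3] = [9, 10, 9]
r2 m[fog→φ6] = [2, 13, 10]
r2 m[snow→φ1] = [7, 10, 1]
r2 m[snow→φ2] = [8, 11, 2]
r2 m[snow→φ4] = [3, 7, 3]
r3 m[φ0→sun] = [5, 0, 0]
r3 m[φ0→wet] = [8, 3, 6]
r3 m[φ1→sun] = [6, 3, 9]
r3 m[φ1→snow] = [4, 6, 3]
r3 m[φ2→fog] = [3, 10, 7]
r3 m[φ2→snow] = [16, 13, 10]
r3 m[φ3→fog] = [1, 6, 9]
r3 m[φ4→snow] = [6, 7, 0]
r3 m[φ5→sun] = [1, 1, 2]
r3 m[φ6→fog] = [8, 3, 8]
r3 m[sun→φ0] = [5, 3, 4]
r3 m[sun→φ1] = [6, 1, 2]
r3 m[sun→φ5] = [9, 2, 2]
r3 m[wet→φ0] = [0, 0, 0]
r3 m[fog→φ2] = [9, 9, 17]
r3 m[fog→φ3] = [9, 10, 9]
r3 m[fog→φ6] = [2, 13, 10]
r3 m[snow→φ1] = [7, 10, 1]
r3 m[snow→φ2] = [8, 11, 2]
r3 m[snow→φ4] = [3, 7, 3]
r4 m[φ0→sun] = [5, 0, 0]
r4 m[φ0→wet] = [8, 3, 6]
r4 m[φ1→sun] = [6, 3, 9]
r4 m[φ1→snow] = [4, 6, 3]
r4 m[φ2→fog] = [3, 10, 7]
r4 m[φ2→snow] = [16, 13, 10]
r4 m[φ3→fog] = [1, 6, 9]
r4 m[φ4→snow] = [6, 7, 0]
r4 m[φ5→sun] = [1, 1, 2]
r4 m[φ6→fog] = [8, 3, 8]
r4 m[sun→φ0] = [7, 4, 11]
r4 m[sun→φ1] = [6, 1, 2]
r4 m[sun→φ5] = [11, 3, 9]
r4 m[wet→φ0] = [0, 0, 0]
r4 m[fog→φ2] = [9, 9, 17]
r4 m[fog→φ3] = [11, 13, 15]
r4 m[fog→φ6] = [4, 16, 16]
r4 m[snow→φ1] = [22, 20, 10]
r4 m[snow→φ2] = [10, 13, 3]
r4 m[snow→φ4] = [20, 19, 13]
r5 m[φ0→sun] = [5, 0, 0]
r5 m[φ0→wet] = [10, 4, 7]
r5 m[φ1→sun] = [15, 12, 19]
r5 m[φ1→snow] = [4, 6, 3]
r5 m[φ2→fog] = [4, 11, 8]
r5 m[φ2→snow] = [16, 13, 10]
r5 m[φ3→fog] = [1, 6, 9]
r5 m[φ4→snow] = [6, 7, 0]
r5 m[φ5→sun] = [1, 1, 2]
r5 m[φ6→fog] = [8, 3, 8]
r5 m[sun→φ0] = [7, 4, 11]
r5 m[sun→φ1] = [6, 1, 2]
r5 m[sun→φ5] = [11, 3, 9]
r5 m[wet→φ0] = [0, 0, 0]
r5 m[fog→φ2] = [9, 9, 17]
r5 m[fog→φ3] = [11, 13, 15]
r5 m[fog→φ6] = [4, 16, 16]
r5 m[snow→φ1] = [22, 20, 10]
r5 m[snow→φ2] = [10, 13, 3]
r5 m[snow→φ4] = [20, 19, 13]
r6 m[φ0→sun] = [5, 0, 0]
r6 m[φ0→wet] = [10, 4, 7]
r6 m[φ1→sun] = [15, 12, 19]
r6 m[φ1→snow] = [4, 6, 3]
r6 m[φ2→fog] = [4, 11, 8]
r6 m[φ2→snow] = [16, 13, 10]
r6 m[φ3→fog] = [1, 6, 9]
r6 m[φ4→snow] = [6, 7, 0]
r6 m[φ5→sun] = [1, 1, 2]
r6 m[φ6→fog] = [8, 3, 8]
r6 m[sun→φ0] = [16, 13, 21]
r6 m[sun→φ1] = [6, 1, 2]
r6 m[sun→φ5] = [20, 12, 19]
r6 m[wet→φ0] = [0, 0, 0]
r6 m[fog→φ2] = [9, 9, 17]
r6 m[fog→φ3] = [12, 14, 16]
r6 m[fog→φ6] = [5, 17, 17]
r6 m[snow→φ1] = [22, 20, 10]
r6 m[snow→φ2] = [10, 13, 3]
r6 m[snow→φ4] = [20, 19, 13]
r7 m[φ0→sun] = [5, 0, 0]
r7 m[φ0→wet] = [19, 13, 16]
r7 m[φ1→sun] = [15, 12, 19]
r7 m[φ1→snow] = [4, 6, 3]
r7 m[φ2→fog] = [4, 11, 8]
r7 m[φ2→snow] = [16, 13, 10]
r7 m[φ3→fog] = [1, 6, 9]
r7 m[φ4→snow] = [6, 7, 0]
r7 m[φ5→sun] = [1, 1, 2]
r7 m[φ6→fog] = [8, 3, 8]
r7 m[sun→φ0] = [16, 13, 21]
r7 m[sun→φ1] = [6, 1, 2]
r7 m[sun→φ5] = [20, 12, 19]
r7 m[wet→φ0] = [0, 0, 0]
r7 m[fog→φ2] = [9, 9, 17]
r7 m[fog→φ3] = [12, 14, 16]
r7 m[fog→φ6] = [5, 17, 17]
r7 m[snow→φ1] = [22, 20, 10]
r7 m[snow→φ2] = [10, 13, 3]
r7 m[snow→φ4] = [20, 19, 13]
r8 m[φ0→sun] = [5, 0, 0]
r8 m[φ0→wet] = [19, 13, 16]
r8 m[φ1→sun] = [15, 12, 19]
r8 m[φ1→snow] = [4, 6, 3]
r8 m[φ2→fog] = [4, 11, 8]
r8 m[φ2→snow] = [16, 13, 10]
r8 m[φ3→fog] = [1, 6, 9]
r8 m[φ4→snow] = [6, 7, 0]
r8 m[φ5→sun] = [1, 1, 2]
r8 m[φ6→fog] = [8, 3, 8]
r8 m[sun→φ0] = [16, 13, 21]
r8 m[sun→φ1] = [6, 1, 2]
r8 m[sun→φ5] = [20, 12, 19]
r8 m[wet→φ0] = [0, 0, 0]
r8 m[fog→φ2] = [9, 9, 17]
r8 m[fog→φ3] = [12, 14, 16]
r8 m[fog→φ6] = [5, 17, 17]
r8 m[snow→φ1] = [22, 20, 10]
r8 m[snow→φ2] = [10, 13, 3]
r8 m[snow→φ4] = [20, 19, 13]
fixed point reached at round 8
traceback from sun: (sun=1, wet=1, fog=0, snow=2), score=13

assignment: (sun=1, wet=1, fog=0, snow=2); score = 13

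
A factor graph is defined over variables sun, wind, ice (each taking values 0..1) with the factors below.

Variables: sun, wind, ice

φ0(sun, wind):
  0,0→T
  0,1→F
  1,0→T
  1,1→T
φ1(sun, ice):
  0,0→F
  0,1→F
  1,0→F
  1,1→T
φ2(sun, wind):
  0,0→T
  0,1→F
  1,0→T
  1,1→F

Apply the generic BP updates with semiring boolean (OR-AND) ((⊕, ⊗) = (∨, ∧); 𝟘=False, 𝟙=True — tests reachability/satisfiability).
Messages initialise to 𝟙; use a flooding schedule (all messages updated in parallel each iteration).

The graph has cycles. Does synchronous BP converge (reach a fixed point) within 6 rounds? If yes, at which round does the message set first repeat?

CONVERGED at round 3

init: all messages = 𝟙 over 2 values
r1 m[φ0→sun] = [T, T]
r1 m[φ0→wind] = [T, T]
r1 m[φ1→sun] = [F, T]
r1 m[φ1→ice] = [F, T]
r1 m[φ2→sun] = [T, T]
r1 m[φ2→wind] = [T, F]
r1 m[sun→φ0] = [T, T]
r1 m[sun→φ1] = [T, T]
r1 m[sun→φ2] = [T, T]
r1 m[wind→φ0] = [T, T]
r1 m[wind→φ2] = [T, T]
r1 m[ice→φ1] = [T, T]
r2 m[φ0→sun] = [T, T]
r2 m[φ0→wind] = [T, T]
r2 m[φ1→sun] = [F, T]
r2 m[φ1→ice] = [F, T]
r2 m[φ2→sun] = [T, T]
r2 m[φ2→wind] = [T, F]
r2 m[sun→φ0] = [F, T]
r2 m[sun→φ1] = [T, T]
r2 m[sun→φ2] = [F, T]
r2 m[wind→φ0] = [T, F]
r2 m[wind→φ2] = [T, T]
r2 m[ice→φ1] = [T, T]
r3 m[φ0→sun] = [T, T]
r3 m[φ0→wind] = [T, T]
r3 m[φ1→sun] = [F, T]
r3 m[φ1→ice] = [F, T]
r3 m[φ2→sun] = [T, T]
r3 m[φ2→wind] = [T, F]
r3 m[sun→φ0] = [F, T]
r3 m[sun→φ1] = [T, T]
r3 m[sun→φ2] = [F, T]
r3 m[wind→φ0] = [T, F]
r3 m[wind→φ2] = [T, T]
r3 m[ice→φ1] = [T, T]
fixed point reached at round 3
messages reach a fixed point at round 3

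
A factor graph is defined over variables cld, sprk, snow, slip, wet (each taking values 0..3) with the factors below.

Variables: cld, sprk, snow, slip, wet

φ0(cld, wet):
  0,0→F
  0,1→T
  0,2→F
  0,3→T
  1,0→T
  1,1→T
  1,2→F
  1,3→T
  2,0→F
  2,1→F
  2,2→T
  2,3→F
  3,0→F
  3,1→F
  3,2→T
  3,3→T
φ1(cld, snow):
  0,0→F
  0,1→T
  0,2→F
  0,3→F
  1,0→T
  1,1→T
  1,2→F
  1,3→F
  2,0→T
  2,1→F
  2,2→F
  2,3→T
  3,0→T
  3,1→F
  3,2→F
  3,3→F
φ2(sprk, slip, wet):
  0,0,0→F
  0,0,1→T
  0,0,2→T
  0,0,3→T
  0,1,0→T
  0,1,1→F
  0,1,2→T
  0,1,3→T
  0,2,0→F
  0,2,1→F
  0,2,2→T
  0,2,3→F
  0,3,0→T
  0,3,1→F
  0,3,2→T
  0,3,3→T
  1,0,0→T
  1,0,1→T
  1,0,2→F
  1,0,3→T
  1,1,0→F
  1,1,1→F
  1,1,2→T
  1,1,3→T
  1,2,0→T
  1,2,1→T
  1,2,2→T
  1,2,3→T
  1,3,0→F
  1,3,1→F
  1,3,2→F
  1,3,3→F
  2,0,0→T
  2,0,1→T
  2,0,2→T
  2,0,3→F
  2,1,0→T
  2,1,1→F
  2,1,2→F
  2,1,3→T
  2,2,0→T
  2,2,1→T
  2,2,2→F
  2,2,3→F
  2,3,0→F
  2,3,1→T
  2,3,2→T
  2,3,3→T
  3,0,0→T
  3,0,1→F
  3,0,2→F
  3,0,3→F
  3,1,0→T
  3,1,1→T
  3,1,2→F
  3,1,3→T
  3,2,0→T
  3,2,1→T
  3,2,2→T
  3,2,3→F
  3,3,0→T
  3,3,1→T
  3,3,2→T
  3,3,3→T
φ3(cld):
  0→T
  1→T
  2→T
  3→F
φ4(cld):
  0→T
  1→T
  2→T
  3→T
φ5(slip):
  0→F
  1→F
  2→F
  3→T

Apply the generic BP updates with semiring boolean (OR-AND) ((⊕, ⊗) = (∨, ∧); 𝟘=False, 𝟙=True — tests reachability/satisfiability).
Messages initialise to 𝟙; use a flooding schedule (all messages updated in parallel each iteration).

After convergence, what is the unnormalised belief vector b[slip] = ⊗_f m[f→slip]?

init: all messages = 𝟙 over 4 values
r1 m[φ0→cld] = [T, T, T, T]
r1 m[φ0→wet] = [T, T, T, T]
r1 m[φ1→cld] = [T, T, T, T]
r1 m[φ1→snow] = [T, T, F, T]
r1 m[φ2→sprk] = [T, T, T, T]
r1 m[φ2→slip] = [T, T, T, T]
r1 m[φ2→wet] = [T, T, T, T]
r1 m[φ3→cld] = [T, T, T, F]
r1 m[φ4→cld] = [T, T, T, T]
r1 m[φ5→slip] = [F, F, F, T]
r1 m[cld→φ0] = [T, T, T, T]
r1 m[cld→φ1] = [T, T, T, T]
r1 m[cld→φ3] = [T, T, T, T]
r1 m[cld→φ4] = [T, T, T, T]
r1 m[sprk→φ2] = [T, T, T, T]
r1 m[snow→φ1] = [T, T, T, T]
r1 m[slip→φ2] = [T, T, T, T]
r1 m[slip→φ5] = [T, T, T, T]
r1 m[wet→φ0] = [T, T, T, T]
r1 m[wet→φ2] = [T, T, T, T]
r2 m[φ0→cld] = [T, T, T, T]
r2 m[φ0→wet] = [T, T, T, T]
r2 m[φ1→cld] = [T, T, T, T]
r2 m[φ1→snow] = [T, T, F, T]
r2 m[φ2→sprk] = [T, T, T, T]
r2 m[φ2→slip] = [T, T, T, T]
r2 m[φ2→wet] = [T, T, T, T]
r2 m[φ3→cld] = [T, T, T, F]
r2 m[φ4→cld] = [T, T, T, T]
r2 m[φ5→slip] = [F, F, F, T]
r2 m[cld→φ0] = [T, T, T, F]
r2 m[cld→φ1] = [T, T, T, F]
r2 m[cld→φ3] = [T, T, T, T]
r2 m[cld→φ4] = [T, T, T, F]
r2 m[sprk→φ2] = [T, T, T, T]
r2 m[snow→φ1] = [T, T, T, T]
r2 m[slip→φ2] = [F, F, F, T]
r2 m[slip→φ5] = [T, T, T, T]
r2 m[wet→φ0] = [T, T, T, T]
r2 m[wet→φ2] = [T, T, T, T]
r3 m[φ0→cld] = [T, T, T, T]
r3 m[φ0→wet] = [T, T, T, T]
r3 m[φ1→cld] = [T, T, T, T]
r3 m[φ1→snow] = [T, T, F, T]
r3 m[φ2→sprk] = [T, F, T, T]
r3 m[φ2→slip] = [T, T, T, T]
r3 m[φ2→wet] = [T, T, T, T]
r3 m[φ3→cld] = [T, T, T, F]
r3 m[φ4→cld] = [T, T, T, T]
r3 m[φ5→slip] = [F, F, F, T]
r3 m[cld→φ0] = [T, T, T, F]
r3 m[cld→φ1] = [T, T, T, F]
r3 m[cld→φ3] = [T, T, T, T]
r3 m[cld→φ4] = [T, T, T, F]
r3 m[sprk→φ2] = [T, T, T, T]
r3 m[snow→φ1] = [T, T, T, T]
r3 m[slip→φ2] = [F, F, F, T]
r3 m[slip→φ5] = [T, T, T, T]
r3 m[wet→φ0] = [T, T, T, T]
r3 m[wet→φ2] = [T, T, T, T]
r4 m[φ0→cld] = [T, T, T, T]
r4 m[φ0→wet] = [T, T, T, T]
r4 m[φ1→cld] = [T, T, T, T]
r4 m[φ1→snow] = [T, T, F, T]
r4 m[φ2→sprk] = [T, F, T, T]
r4 m[φ2→slip] = [T, T, T, T]
r4 m[φ2→wet] = [T, T, T, T]
r4 m[φ3→cld] = [T, T, T, F]
r4 m[φ4→cld] = [T, T, T, T]
r4 m[φ5→slip] = [F, F, F, T]
r4 m[cld→φ0] = [T, T, T, F]
r4 m[cld→φ1] = [T, T, T, F]
r4 m[cld→φ3] = [T, T, T, T]
r4 m[cld→φ4] = [T, T, T, F]
r4 m[sprk→φ2] = [T, T, T, T]
r4 m[snow→φ1] = [T, T, T, T]
r4 m[slip→φ2] = [F, F, F, T]
r4 m[slip→φ5] = [T, T, T, T]
r4 m[wet→φ0] = [T, T, T, T]
r4 m[wet→φ2] = [T, T, T, T]
fixed point reached at round 4
b[slip] = ⊗ incoming = [F, F, F, T]

b[slip] = [F, F, F, T]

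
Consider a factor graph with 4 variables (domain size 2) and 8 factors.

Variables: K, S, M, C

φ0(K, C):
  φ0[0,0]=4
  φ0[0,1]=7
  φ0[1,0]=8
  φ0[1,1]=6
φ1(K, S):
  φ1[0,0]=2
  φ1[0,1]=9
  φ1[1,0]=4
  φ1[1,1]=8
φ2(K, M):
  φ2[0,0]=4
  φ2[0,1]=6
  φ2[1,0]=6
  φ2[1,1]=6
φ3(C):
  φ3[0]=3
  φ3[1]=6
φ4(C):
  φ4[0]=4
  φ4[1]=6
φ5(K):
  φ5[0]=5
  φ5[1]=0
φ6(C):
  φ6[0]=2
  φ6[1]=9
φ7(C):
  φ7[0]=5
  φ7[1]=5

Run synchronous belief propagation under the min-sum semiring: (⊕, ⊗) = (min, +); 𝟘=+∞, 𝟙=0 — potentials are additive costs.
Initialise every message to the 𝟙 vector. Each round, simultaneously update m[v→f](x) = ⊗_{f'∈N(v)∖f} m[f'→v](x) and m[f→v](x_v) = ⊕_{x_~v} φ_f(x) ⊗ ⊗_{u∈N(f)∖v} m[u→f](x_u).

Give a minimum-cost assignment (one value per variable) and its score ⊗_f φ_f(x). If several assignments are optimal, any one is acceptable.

assignment: (K=0, S=0, M=0, C=0); score = 29

init: all messages = 𝟙 over 2 values
r1 m[φ0→K] = [4, 6]
r1 m[φ0→C] = [4, 6]
r1 m[φ1→K] = [2, 4]
r1 m[φ1→S] = [2, 8]
r1 m[φ2→K] = [4, 6]
r1 m[φ2→M] = [4, 6]
r1 m[φ3→C] = [3, 6]
r1 m[φ4→C] = [4, 6]
r1 m[φ5→K] = [5, 0]
r1 m[φ6→C] = [2, 9]
r1 m[φ7→C] = [5, 5]
r1 m[K→φ0] = [0, 0]
r1 m[K→φ1] = [0, 0]
r1 m[K→φ2] = [0, 0]
r1 m[K→φ5] = [0, 0]
r1 m[S→φ1] = [0, 0]
r1 m[M→φ2] = [0, 0]
r1 m[C→φ0] = [0, 0]
r1 m[C→φ3] = [0, 0]
r1 m[C→φ4] = [0, 0]
r1 m[C→φ6] = [0, 0]
r1 m[C→φ7] = [0, 0]
r2 m[φ0→K] = [4, 6]
r2 m[φ0→C] = [4, 6]
r2 m[φ1→K] = [2, 4]
r2 m[φ1→S] = [2, 8]
r2 m[φ2→K] = [4, 6]
r2 m[φ2→M] = [4, 6]
r2 m[φ3→C] = [3, 6]
r2 m[φ4→C] = [4, 6]
r2 m[φ5→K] = [5, 0]
r2 m[φ6→C] = [2, 9]
r2 m[φ7→C] = [5, 5]
r2 m[K→φ0] = [11, 10]
r2 m[K→φ1] = [13, 12]
r2 m[K→φ2] = [11, 10]
r2 m[K→φ5] = [10, 16]
r2 m[S→φ1] = [0, 0]
r2 m[M→φ2] = [0, 0]
r2 m[C→φ0] = [14, 26]
r2 m[C→φ3] = [15, 26]
r2 m[C→φ4] = [14, 26]
r2 m[C→φ6] = [16, 23]
r2 m[C→φ7] = [13, 27]
r3 m[φ0→K] = [18, 22]
r3 m[φ0→C] = [15, 16]
r3 m[φ1→K] = [2, 4]
r3 m[φ1→S] = [15, 20]
r3 m[φ2→K] = [4, 6]
r3 m[φ2→M] = [15, 16]
r3 m[φ3→C] = [3, 6]
r3 m[φ4→C] = [4, 6]
r3 m[φ5→K] = [5, 0]
r3 m[φ6→C] = [2, 9]
r3 m[φ7→C] = [5, 5]
r3 m[K→φ0] = [11, 10]
r3 m[K→φ1] = [13, 12]
r3 m[K→φ2] = [11, 10]
r3 m[K→φ5] = [10, 16]
r3 m[S→φ1] = [0, 0]
r3 m[M→φ2] = [0, 0]
r3 m[C→φ0] = [14, 26]
r3 m[C→φ3] = [15, 26]
r3 m[C→φ4] = [14, 26]
r3 m[C→φ6] = [16, 23]
r3 m[C→φ7] = [13, 27]
r4 m[φ0→K] = [18, 22]
r4 m[φ0→C] = [15, 16]
r4 m[φ1→K] = [2, 4]
r4 m[φ1→S] = [15, 20]
r4 m[φ2→K] = [4, 6]
r4 m[φ2→M] = [15, 16]
r4 m[φ3→C] = [3, 6]
r4 m[φ4→C] = [4, 6]
r4 m[φ5→K] = [5, 0]
r4 m[φ6→C] = [2, 9]
r4 m[φ7→C] = [5, 5]
r4 m[K→φ0] = [11, 10]
r4 m[K→φ1] = [27, 28]
r4 m[K→φ2] = [25, 26]
r4 m[K→φ5] = [24, 32]
r4 m[S→φ1] = [0, 0]
r4 m[M→φ2] = [0, 0]
r4 m[C→φ0] = [14, 26]
r4 m[C→φ3] = [26, 36]
r4 m[C→φ4] = [25, 36]
r4 m[C→φ6] = [27, 33]
r4 m[C→φ7] = [24, 37]
r5 m[φ0→K] = [18, 22]
r5 m[φ0→C] = [15, 16]
r5 m[φ1→K] = [2, 4]
r5 m[φ1→S] = [29, 36]
r5 m[φ2→K] = [4, 6]
r5 m[φ2→M] = [29, 31]
r5 m[φ3→C] = [3, 6]
r5 m[φ4→C] = [4, 6]
r5 m[φ5→K] = [5, 0]
r5 m[φ6→C] = [2, 9]
r5 m[φ7→C] = [5, 5]
r5 m[K→φ0] = [11, 10]
r5 m[K→φ1] = [27, 28]
r5 m[K→φ2] = [25, 26]
r5 m[K→φ5] = [24, 32]
r5 m[S→φ1] = [0, 0]
r5 m[M→φ2] = [0, 0]
r5 m[C→φ0] = [14, 26]
r5 m[C→φ3] = [26, 36]
r5 m[C→φ4] = [25, 36]
r5 m[C→φ6] = [27, 33]
r5 m[C→φ7] = [24, 37]
r6 m[φ0→K] = [18, 22]
r6 m[φ0→C] = [15, 16]
r6 m[φ1→K] = [2, 4]
r6 m[φ1→S] = [29, 36]
r6 m[φ2→K] = [4, 6]
r6 m[φ2→M] = [29, 31]
r6 m[φ3→C] = [3, 6]
r6 m[φ4→C] = [4, 6]
r6 m[φ5→K] = [5, 0]
r6 m[φ6→C] = [2, 9]
r6 m[φ7→C] = [5, 5]
r6 m[K→φ0] = [11, 10]
r6 m[K→φ1] = [27, 28]
r6 m[K→φ2] = [25, 26]
r6 m[K→φ5] = [24, 32]
r6 m[S→φ1] = [0, 0]
r6 m[M→φ2] = [0, 0]
r6 m[C→φ0] = [14, 26]
r6 m[C→φ3] = [26, 36]
r6 m[C→φ4] = [25, 36]
r6 m[C→φ6] = [27, 33]
r6 m[C→φ7] = [24, 37]
fixed point reached at round 6
traceback from K: (K=0, S=0, M=0, C=0), score=29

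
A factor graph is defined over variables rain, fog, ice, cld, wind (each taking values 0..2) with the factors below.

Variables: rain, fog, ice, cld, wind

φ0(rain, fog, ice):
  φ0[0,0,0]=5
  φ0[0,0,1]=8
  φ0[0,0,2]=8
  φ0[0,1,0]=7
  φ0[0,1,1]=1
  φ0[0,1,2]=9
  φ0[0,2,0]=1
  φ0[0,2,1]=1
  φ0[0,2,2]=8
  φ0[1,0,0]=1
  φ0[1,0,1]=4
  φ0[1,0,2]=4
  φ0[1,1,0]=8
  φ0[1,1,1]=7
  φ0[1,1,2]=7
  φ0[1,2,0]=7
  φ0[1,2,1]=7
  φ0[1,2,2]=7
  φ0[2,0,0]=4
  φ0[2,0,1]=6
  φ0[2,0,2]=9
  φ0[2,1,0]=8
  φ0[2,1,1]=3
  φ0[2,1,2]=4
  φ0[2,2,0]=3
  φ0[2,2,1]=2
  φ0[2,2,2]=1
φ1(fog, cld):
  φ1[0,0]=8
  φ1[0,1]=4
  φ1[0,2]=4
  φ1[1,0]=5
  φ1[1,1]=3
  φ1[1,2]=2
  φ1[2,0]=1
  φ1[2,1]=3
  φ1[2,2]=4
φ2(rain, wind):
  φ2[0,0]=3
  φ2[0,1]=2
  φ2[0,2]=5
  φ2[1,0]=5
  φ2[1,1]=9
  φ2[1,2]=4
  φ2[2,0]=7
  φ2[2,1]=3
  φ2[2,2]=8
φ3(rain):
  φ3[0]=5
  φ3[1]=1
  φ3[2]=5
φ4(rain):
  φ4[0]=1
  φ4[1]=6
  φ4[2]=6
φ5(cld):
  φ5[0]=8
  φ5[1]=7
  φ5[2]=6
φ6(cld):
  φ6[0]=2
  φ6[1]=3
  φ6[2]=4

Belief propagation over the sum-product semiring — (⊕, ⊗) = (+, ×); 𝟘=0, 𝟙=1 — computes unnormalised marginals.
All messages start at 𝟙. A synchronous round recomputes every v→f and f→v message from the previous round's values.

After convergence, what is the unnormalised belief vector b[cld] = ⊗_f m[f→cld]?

b[cld] = [2574304, 2123730, 2299488]

init: all messages = 𝟙 over 3 values
r1 m[φ0→rain] = [48, 52, 40]
r1 m[φ0→fog] = [49, 54, 37]
r1 m[φ0→ice] = [44, 39, 57]
r1 m[φ1→fog] = [16, 10, 8]
r1 m[φ1→cld] = [14, 10, 10]
r1 m[φ2→rain] = [10, 18, 18]
r1 m[φ2→wind] = [15, 14, 17]
r1 m[φ3→rain] = [5, 1, 5]
r1 m[φ4→rain] = [1, 6, 6]
r1 m[φ5→cld] = [8, 7, 6]
r1 m[φ6→cld] = [2, 3, 4]
r1 m[rain→φ0] = [1, 1, 1]
r1 m[rain→φ2] = [1, 1, 1]
r1 m[rain→φ3] = [1, 1, 1]
r1 m[rain→φ4] = [1, 1, 1]
r1 m[fog→φ0] = [1, 1, 1]
r1 m[fog→φ1] = [1, 1, 1]
r1 m[ice→φ0] = [1, 1, 1]
r1 m[cld→φ1] = [1, 1, 1]
r1 m[cld→φ5] = [1, 1, 1]
r1 m[cld→φ6] = [1, 1, 1]
r1 m[wind→φ2] = [1, 1, 1]
r2 m[φ0→rain] = [48, 52, 40]
r2 m[φ0→fog] = [49, 54, 37]
r2 m[φ0→ice] = [44, 39, 57]
r2 m[φ1→fog] = [16, 10, 8]
r2 m[φ1→cld] = [14, 10, 10]
r2 m[φ2→rain] = [10, 18, 18]
r2 m[φ2→wind] = [15, 14, 17]
r2 m[φ3→rain] = [5, 1, 5]
r2 m[φ4→rain] = [1, 6, 6]
r2 m[φ5→cld] = [8, 7, 6]
r2 m[φ6→cld] = [2, 3, 4]
r2 m[rain→φ0] = [50, 108, 540]
r2 m[rain→φ2] = [240, 312, 1200]
r2 m[rain→φ3] = [480, 5616, 4320]
r2 m[rain→φ4] = [2400, 936, 3600]
r2 m[fog→φ0] = [16, 10, 8]
r2 m[fog→φ1] = [49, 54, 37]
r2 m[ice→φ0] = [1, 1, 1]
r2 m[cld→φ1] = [16, 21, 24]
r2 m[cld→φ5] = [28, 30, 40]
r2 m[cld→φ6] = [112, 70, 60]
r2 m[wind→φ2] = [1, 1, 1]
r3 m[φ0→rain] = [586, 532, 502]
r3 m[φ0→fog] = [12282, 11326, 6008]
r3 m[φ0→ice] = [115036, 104500, 138300]
r3 m[φ1→fog] = [308, 191, 175]
r3 m[φ1→cld] = [699, 469, 452]
r3 m[φ2→rain] = [10, 18, 18]
r3 m[φ2→wind] = [10680, 6888, 12048]
r3 m[φ3→rain] = [5, 1, 5]
r3 m[φ4→rain] = [1, 6, 6]
r3 m[φ5→cld] = [8, 7, 6]
r3 m[φ6→cld] = [2, 3, 4]
r3 m[rain→φ0] = [50, 108, 540]
r3 m[rain→φ2] = [240, 312, 1200]
r3 m[rain→φ3] = [480, 5616, 4320]
r3 m[rain→φ4] = [2400, 936, 3600]
r3 m[fog→φ0] = [16, 10, 8]
r3 m[fog→φ1] = [49, 54, 37]
r3 m[ice→φ0] = [1, 1, 1]
r3 m[cld→φ1] = [16, 21, 24]
r3 m[cld→φ5] = [28, 30, 40]
r3 m[cld→φ6] = [112, 70, 60]
r3 m[wind→φ2] = [1, 1, 1]
r4 m[φ0→rain] = [586, 532, 502]
r4 m[φ0→fog] = [12282, 11326, 6008]
r4 m[φ0→ice] = [115036, 104500, 138300]
r4 m[φ1→fog] = [308, 191, 175]
r4 m[φ1→cld] = [699, 469, 452]
r4 m[φ2→rain] = [10, 18, 18]
r4 m[φ2→wind] = [10680, 6888, 12048]
r4 m[φ3→rain] = [5, 1, 5]
r4 m[φ4→rain] = [1, 6, 6]
r4 m[φ5→cld] = [8, 7, 6]
r4 m[φ6→cld] = [2, 3, 4]
r4 m[rain→φ0] = [50, 108, 540]
r4 m[rain→φ2] = [2930, 3192, 15060]
r4 m[rain→φ3] = [5860, 57456, 54216]
r4 m[rain→φ4] = [29300, 9576, 45180]
r4 m[fog→φ0] = [308, 191, 175]
r4 m[fog→φ1] = [12282, 11326, 6008]
r4 m[ice→φ0] = [1, 1, 1]
r4 m[cld→φ1] = [16, 21, 24]
r4 m[cld→φ5] = [1398, 1407, 1808]
r4 m[cld→φ6] = [5592, 3283, 2712]
r4 m[wind→φ2] = [1, 1, 1]
r5 m[φ0→rain] = [11465, 10649, 9767]
r5 m[φ0→fog] = [12282, 11326, 6008]
r5 m[φ0→ice] = [2257088, 2047592, 2692842]
r5 m[φ1→fog] = [308, 191, 175]
r5 m[φ1→cld] = [160894, 101130, 95812]
r5 m[φ2→rain] = [10, 18, 18]
r5 m[φ2→wind] = [130170, 79768, 147898]
r5 m[φ3→rain] = [5, 1, 5]
r5 m[φ4→rain] = [1, 6, 6]
r5 m[φ5→cld] = [8, 7, 6]
r5 m[φ6→cld] = [2, 3, 4]
r5 m[rain→φ0] = [50, 108, 540]
r5 m[rain→φ2] = [2930, 3192, 15060]
r5 m[rain→φ3] = [5860, 57456, 54216]
r5 m[rain→φ4] = [29300, 9576, 45180]
r5 m[fog→φ0] = [308, 191, 175]
r5 m[fog→φ1] = [12282, 11326, 6008]
r5 m[ice→φ0] = [1, 1, 1]
r5 m[cld→φ1] = [16, 21, 24]
r5 m[cld→φ5] = [1398, 1407, 1808]
r5 m[cld→φ6] = [5592, 3283, 2712]
r5 m[wind→φ2] = [1, 1, 1]
r6 m[φ0→rain] = [11465, 10649, 9767]
r6 m[φ0→fog] = [12282, 11326, 6008]
r6 m[φ0→ice] = [2257088, 2047592, 2692842]
r6 m[φ1→fog] = [308, 191, 175]
r6 m[φ1→cld] = [160894, 101130, 95812]
r6 m[φ2→rain] = [10, 18, 18]
r6 m[φ2→wind] = [130170, 79768, 147898]
r6 m[φ3→rain] = [5, 1, 5]
r6 m[φ4→rain] = [1, 6, 6]
r6 m[φ5→cld] = [8, 7, 6]
r6 m[φ6→cld] = [2, 3, 4]
r6 m[rain→φ0] = [50, 108, 540]
r6 m[rain→φ2] = [57325, 63894, 293010]
r6 m[rain→φ3] = [114650, 1150092, 1054836]
r6 m[rain→φ4] = [573250, 191682, 879030]
r6 m[fog→φ0] = [308, 191, 175]
r6 m[fog→φ1] = [12282, 11326, 6008]
r6 m[ice→φ0] = [1, 1, 1]
r6 m[cld→φ1] = [16, 21, 24]
r6 m[cld→φ5] = [321788, 303390, 383248]
r6 m[cld→φ6] = [1287152, 707910, 574872]
r6 m[wind→φ2] = [1, 1, 1]
r7 m[φ0→rain] = [11465, 10649, 9767]
r7 m[φ0→fog] = [12282, 11326, 6008]
r7 m[φ0→ice] = [2257088, 2047592, 2692842]
r7 m[φ1→fog] = [308, 191, 175]
r7 m[φ1→cld] = [160894, 101130, 95812]
r7 m[φ2→rain] = [10, 18, 18]
r7 m[φ2→wind] = [2542515, 1568726, 2886281]
r7 m[φ3→rain] = [5, 1, 5]
r7 m[φ4→rain] = [1, 6, 6]
r7 m[φ5→cld] = [8, 7, 6]
r7 m[φ6→cld] = [2, 3, 4]
r7 m[rain→φ0] = [50, 108, 540]
r7 m[rain→φ2] = [57325, 63894, 293010]
r7 m[rain→φ3] = [114650, 1150092, 1054836]
r7 m[rain→φ4] = [573250, 191682, 879030]
r7 m[fog→φ0] = [308, 191, 175]
r7 m[fog→φ1] = [12282, 11326, 6008]
r7 m[ice→φ0] = [1, 1, 1]
r7 m[cld→φ1] = [16, 21, 24]
r7 m[cld→φ5] = [321788, 303390, 383248]
r7 m[cld→φ6] = [1287152, 707910, 574872]
r7 m[wind→φ2] = [1, 1, 1]
r8 m[φ0→rain] = [11465, 10649, 9767]
r8 m[φ0→fog] = [12282, 11326, 6008]
r8 m[φ0→ice] = [2257088, 2047592, 2692842]
r8 m[φ1→fog] = [308, 191, 175]
r8 m[φ1→cld] = [160894, 101130, 95812]
r8 m[φ2→rain] = [10, 18, 18]
r8 m[φ2→wind] = [2542515, 1568726, 2886281]
r8 m[φ3→rain] = [5, 1, 5]
r8 m[φ4→rain] = [1, 6, 6]
r8 m[φ5→cld] = [8, 7, 6]
r8 m[φ6→cld] = [2, 3, 4]
r8 m[rain→φ0] = [50, 108, 540]
r8 m[rain→φ2] = [57325, 63894, 293010]
r8 m[rain→φ3] = [114650, 1150092, 1054836]
r8 m[rain→φ4] = [573250, 191682, 879030]
r8 m[fog→φ0] = [308, 191, 175]
r8 m[fog→φ1] = [12282, 11326, 6008]
r8 m[ice→φ0] = [1, 1, 1]
r8 m[cld→φ1] = [16, 21, 24]
r8 m[cld→φ5] = [321788, 303390, 383248]
r8 m[cld→φ6] = [1287152, 707910, 574872]
r8 m[wind→φ2] = [1, 1, 1]
fixed point reached at round 8
b[cld] = ⊗ incoming = [2574304, 2123730, 2299488]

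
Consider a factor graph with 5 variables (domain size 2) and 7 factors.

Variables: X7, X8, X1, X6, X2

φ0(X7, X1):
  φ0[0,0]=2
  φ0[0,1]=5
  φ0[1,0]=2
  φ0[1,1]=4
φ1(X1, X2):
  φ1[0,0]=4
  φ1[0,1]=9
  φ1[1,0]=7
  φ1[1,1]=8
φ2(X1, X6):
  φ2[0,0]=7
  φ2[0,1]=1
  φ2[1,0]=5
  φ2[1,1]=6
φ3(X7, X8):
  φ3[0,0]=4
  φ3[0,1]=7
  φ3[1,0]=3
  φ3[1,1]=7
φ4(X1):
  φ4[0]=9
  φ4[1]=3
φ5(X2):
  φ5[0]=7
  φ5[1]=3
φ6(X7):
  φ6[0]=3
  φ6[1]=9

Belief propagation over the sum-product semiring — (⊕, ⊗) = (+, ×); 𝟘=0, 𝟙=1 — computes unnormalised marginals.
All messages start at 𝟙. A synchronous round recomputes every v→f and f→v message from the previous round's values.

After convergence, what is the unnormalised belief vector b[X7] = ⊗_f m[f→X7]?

b[X7] = [658845, 1580040]

init: all messages = 𝟙 over 2 values
r1 m[φ0→X7] = [7, 6]
r1 m[φ0→X1] = [4, 9]
r1 m[φ1→X1] = [13, 15]
r1 m[φ1→X2] = [11, 17]
r1 m[φ2→X1] = [8, 11]
r1 m[φ2→X6] = [12, 7]
r1 m[φ3→X7] = [11, 10]
r1 m[φ3→X8] = [7, 14]
r1 m[φ4→X1] = [9, 3]
r1 m[φ5→X2] = [7, 3]
r1 m[φ6→X7] = [3, 9]
r1 m[X7→φ0] = [1, 1]
r1 m[X7→φ3] = [1, 1]
r1 m[X7→φ6] = [1, 1]
r1 m[X8→φ3] = [1, 1]
r1 m[X1→φ0] = [1, 1]
r1 m[X1→φ1] = [1, 1]
r1 m[X1→φ2] = [1, 1]
r1 m[X1→φ4] = [1, 1]
r1 m[X6→φ2] = [1, 1]
r1 m[X2→φ1] = [1, 1]
r1 m[X2→φ5] = [1, 1]
r2 m[φ0→X7] = [7, 6]
r2 m[φ0→X1] = [4, 9]
r2 m[φ1→X1] = [13, 15]
r2 m[φ1→X2] = [11, 17]
r2 m[φ2→X1] = [8, 11]
r2 m[φ2→X6] = [12, 7]
r2 m[φ3→X7] = [11, 10]
r2 m[φ3→X8] = [7, 14]
r2 m[φ4→X1] = [9, 3]
r2 m[φ5→X2] = [7, 3]
r2 m[φ6→X7] = [3, 9]
r2 m[X7→φ0] = [33, 90]
r2 m[X7→φ3] = [21, 54]
r2 m[X7→φ6] = [77, 60]
r2 m[X8→φ3] = [1, 1]
r2 m[X1→φ0] = [936, 495]
r2 m[X1→φ1] = [288, 297]
r2 m[X1→φ2] = [468, 405]
r2 m[X1→φ4] = [416, 1485]
r2 m[X6→φ2] = [1, 1]
r2 m[X2→φ1] = [7, 3]
r2 m[X2→φ5] = [11, 17]
r3 m[φ0→X7] = [4347, 3852]
r3 m[φ0→X1] = [246, 525]
r3 m[φ1→X1] = [55, 73]
r3 m[φ1→X2] = [3231, 4968]
r3 m[φ2→X1] = [8, 11]
r3 m[φ2→X6] = [5301, 2898]
r3 m[φ3→X7] = [11, 10]
r3 m[φ3→X8] = [246, 525]
r3 m[φ4→X1] = [9, 3]
r3 m[φ5→X2] = [7, 3]
r3 m[φ6→X7] = [3, 9]
r3 m[X7→φ0] = [33, 90]
r3 m[X7→φ3] = [21, 54]
r3 m[X7→φ6] = [77, 60]
r3 m[X8→φ3] = [1, 1]
r3 m[X1→φ0] = [936, 495]
r3 m[X1→φ1] = [288, 297]
r3 m[X1→φ2] = [468, 405]
r3 m[X1→φ4] = [416, 1485]
r3 m[X6→φ2] = [1, 1]
r3 m[X2→φ1] = [7, 3]
r3 m[X2→φ5] = [11, 17]
r4 m[φ0→X7] = [4347, 3852]
r4 m[φ0→X1] = [246, 525]
r4 m[φ1→X1] = [55, 73]
r4 m[φ1→X2] = [3231, 4968]
r4 m[φ2→X1] = [8, 11]
r4 m[φ2→X6] = [5301, 2898]
r4 m[φ3→X7] = [11, 10]
r4 m[φ3→X8] = [246, 525]
r4 m[φ4→X1] = [9, 3]
r4 m[φ5→X2] = [7, 3]
r4 m[φ6→X7] = [3, 9]
r4 m[X7→φ0] = [33, 90]
r4 m[X7→φ3] = [13041, 34668]
r4 m[X7→φ6] = [47817, 38520]
r4 m[X8→φ3] = [1, 1]
r4 m[X1→φ0] = [3960, 2409]
r4 m[X1→φ1] = [17712, 17325]
r4 m[X1→φ2] = [121770, 114975]
r4 m[X1→φ4] = [108240, 421575]
r4 m[X6→φ2] = [1, 1]
r4 m[X2→φ1] = [7, 3]
r4 m[X2→φ5] = [3231, 4968]
r5 m[φ0→X7] = [19965, 17556]
r5 m[φ0→X1] = [246, 525]
r5 m[φ1→X1] = [55, 73]
r5 m[φ1→X2] = [192123, 298008]
r5 m[φ2→X1] = [8, 11]
r5 m[φ2→X6] = [1427265, 811620]
r5 m[φ3→X7] = [11, 10]
r5 m[φ3→X8] = [156168, 333963]
r5 m[φ4→X1] = [9, 3]
r5 m[φ5→X2] = [7, 3]
r5 m[φ6→X7] = [3, 9]
r5 m[X7→φ0] = [33, 90]
r5 m[X7→φ3] = [13041, 34668]
r5 m[X7→φ6] = [47817, 38520]
r5 m[X8→φ3] = [1, 1]
r5 m[X1→φ0] = [3960, 2409]
r5 m[X1→φ1] = [17712, 17325]
r5 m[X1→φ2] = [121770, 114975]
r5 m[X1→φ4] = [108240, 421575]
r5 m[X6→φ2] = [1, 1]
r5 m[X2→φ1] = [7, 3]
r5 m[X2→φ5] = [3231, 4968]
r6 m[φ0→X7] = [19965, 17556]
r6 m[φ0→X1] = [246, 525]
r6 m[φ1→X1] = [55, 73]
r6 m[φ1→X2] = [192123, 298008]
r6 m[φ2→X1] = [8, 11]
r6 m[φ2→X6] = [1427265, 811620]
r6 m[φ3→X7] = [11, 10]
r6 m[φ3→X8] = [156168, 333963]
r6 m[φ4→X1] = [9, 3]
r6 m[φ5→X2] = [7, 3]
r6 m[φ6→X7] = [3, 9]
r6 m[X7→φ0] = [33, 90]
r6 m[X7→φ3] = [59895, 158004]
r6 m[X7→φ6] = [219615, 175560]
r6 m[X8→φ3] = [1, 1]
r6 m[X1→φ0] = [3960, 2409]
r6 m[X1→φ1] = [17712, 17325]
r6 m[X1→φ2] = [121770, 114975]
r6 m[X1→φ4] = [108240, 421575]
r6 m[X6→φ2] = [1, 1]
r6 m[X2→φ1] = [7, 3]
r6 m[X2→φ5] = [192123, 298008]
r7 m[φ0→X7] = [19965, 17556]
r7 m[φ0→X1] = [246, 525]
r7 m[φ1→X1] = [55, 73]
r7 m[φ1→X2] = [192123, 298008]
r7 m[φ2→X1] = [8, 11]
r7 m[φ2→X6] = [1427265, 811620]
r7 m[φ3→X7] = [11, 10]
r7 m[φ3→X8] = [713592, 1525293]
r7 m[φ4→X1] = [9, 3]
r7 m[φ5→X2] = [7, 3]
r7 m[φ6→X7] = [3, 9]
r7 m[X7→φ0] = [33, 90]
r7 m[X7→φ3] = [59895, 158004]
r7 m[X7→φ6] = [219615, 175560]
r7 m[X8→φ3] = [1, 1]
r7 m[X1→φ0] = [3960, 2409]
r7 m[X1→φ1] = [17712, 17325]
r7 m[X1→φ2] = [121770, 114975]
r7 m[X1→φ4] = [108240, 421575]
r7 m[X6→φ2] = [1, 1]
r7 m[X2→φ1] = [7, 3]
r7 m[X2→φ5] = [192123, 298008]
r8 m[φ0→X7] = [19965, 17556]
r8 m[φ0→X1] = [246, 525]
r8 m[φ1→X1] = [55, 73]
r8 m[φ1→X2] = [192123, 298008]
r8 m[φ2→X1] = [8, 11]
r8 m[φ2→X6] = [1427265, 811620]
r8 m[φ3→X7] = [11, 10]
r8 m[φ3→X8] = [713592, 1525293]
r8 m[φ4→X1] = [9, 3]
r8 m[φ5→X2] = [7, 3]
r8 m[φ6→X7] = [3, 9]
r8 m[X7→φ0] = [33, 90]
r8 m[X7→φ3] = [59895, 158004]
r8 m[X7→φ6] = [219615, 175560]
r8 m[X8→φ3] = [1, 1]
r8 m[X1→φ0] = [3960, 2409]
r8 m[X1→φ1] = [17712, 17325]
r8 m[X1→φ2] = [121770, 114975]
r8 m[X1→φ4] = [108240, 421575]
r8 m[X6→φ2] = [1, 1]
r8 m[X2→φ1] = [7, 3]
r8 m[X2→φ5] = [192123, 298008]
fixed point reached at round 8
b[X7] = ⊗ incoming = [658845, 1580040]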